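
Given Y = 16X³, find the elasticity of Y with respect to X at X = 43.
Elasticity = 3

Elasticity = (dY/dX) · (X/Y)

dY/dX = 48·X²
At X = 43: dY/dX = 88752, Y = 1272112

Elasticity = 88752 · (43 / 1272112) = 3

Interpretation: for a small percentage change in X, the percentage change in Y is approximately 3.00 times as large.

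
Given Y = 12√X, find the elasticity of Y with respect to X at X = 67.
Elasticity = 1/2

Elasticity = (dY/dX) · (X/Y)

dY/dX = 6/√X
At X = 67: dY/dX = 6·√67/67, Y = 12·√67

Elasticity = (6·√67/67) · (67 / (12·√67)) = 1/2

Interpretation: for a small percentage change in X, the percentage change in Y is approximately 0.50 times as large.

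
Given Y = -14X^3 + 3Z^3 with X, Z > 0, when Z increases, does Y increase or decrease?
Y increases

Taking the partial derivative:
∂Y/∂Z = 9Z^2

∂Y/∂Z = 9Z^2 > 0 (assuming positive values)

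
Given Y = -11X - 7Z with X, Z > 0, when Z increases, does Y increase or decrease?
Y decreases

Taking the partial derivative:
∂Y/∂Z = -7

∂Y/∂Z = -7 < 0 (assuming positive values)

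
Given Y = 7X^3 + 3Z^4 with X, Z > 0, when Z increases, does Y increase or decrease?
Y increases

Taking the partial derivative:
∂Y/∂Z = 12Z^3

∂Y/∂Z = 12Z^3 > 0 (assuming positive values)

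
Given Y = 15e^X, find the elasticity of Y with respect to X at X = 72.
Elasticity = 72

Elasticity = (dY/dX) · (X/Y)

dY/dX = 15·e^X
At X = 72: dY/dX = 15·e^72, Y = 15·e^72

Elasticity = (15·e^72) · (72 / (15·e^72)) = 72

Interpretation: for a small percentage change in X, the percentage change in Y is approximately 72.00 times as large.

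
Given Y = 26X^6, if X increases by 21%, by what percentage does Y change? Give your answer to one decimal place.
213.8%

For Y = 26X^6:
If X → X(1 + 0.21)
Then Y → Y · (1 + 0.21)^6
     ≈ Y · 3.1384

Percentage change = ((1 + 0.21)^6 − 1) × 100% ≈ 213.8%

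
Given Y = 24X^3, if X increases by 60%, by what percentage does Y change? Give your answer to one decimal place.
309.6%

For Y = 24X^3:
If X → X(1 + 0.6)
Then Y → Y · (1 + 0.6)^3
     = Y · 4.0960

Percentage change = ((1 + 0.6)^3 − 1) × 100% = 309.6%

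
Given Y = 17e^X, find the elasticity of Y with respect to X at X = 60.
Elasticity = 60

Elasticity = (dY/dX) · (X/Y)

dY/dX = 17·e^X
At X = 60: dY/dX = 17·e^60, Y = 17·e^60

Elasticity = (17·e^60) · (60 / (17·e^60)) = 60

Interpretation: for a small percentage change in X, the percentage change in Y is approximately 60.00 times as large.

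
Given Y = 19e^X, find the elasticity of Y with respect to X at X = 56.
Elasticity = 56

Elasticity = (dY/dX) · (X/Y)

dY/dX = 19·e^X
At X = 56: dY/dX = 19·e^56, Y = 19·e^56

Elasticity = (19·e^56) · (56 / (19·e^56)) = 56

Interpretation: for a small percentage change in X, the percentage change in Y is approximately 56.00 times as large.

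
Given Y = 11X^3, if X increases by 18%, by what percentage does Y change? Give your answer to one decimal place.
64.3%

For Y = 11X^3:
If X → X(1 + 0.18)
Then Y → Y · (1 + 0.18)^3
     ≈ Y · 1.6430

Percentage change = ((1 + 0.18)^3 − 1) × 100% ≈ 64.3%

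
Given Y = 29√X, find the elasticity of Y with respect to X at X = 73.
Elasticity = 1/2

Elasticity = (dY/dX) · (X/Y)

dY/dX = 29/(2·√X)
At X = 73: dY/dX = 29·√73/146, Y = 29·√73

Elasticity = (29·√73/146) · (73 / (29·√73)) = 1/2

Interpretation: for a small percentage change in X, the percentage change in Y is approximately 0.50 times as large.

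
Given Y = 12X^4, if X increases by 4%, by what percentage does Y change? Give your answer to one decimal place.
17.0%

For Y = 12X^4:
If X → X(1 + 0.04)
Then Y → Y · (1 + 0.04)^4
     ≈ Y · 1.1699

Percentage change = ((1 + 0.04)^4 − 1) × 100% ≈ 17.0%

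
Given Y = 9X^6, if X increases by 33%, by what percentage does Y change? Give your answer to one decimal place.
453.5%

For Y = 9X^6:
If X → X(1 + 0.33)
Then Y → Y · (1 + 0.33)^6
     ≈ Y · 5.5349

Percentage change = ((1 + 0.33)^6 − 1) × 100% ≈ 453.5%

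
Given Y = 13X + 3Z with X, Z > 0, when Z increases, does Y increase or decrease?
Y increases

Taking the partial derivative:
∂Y/∂Z = 3

∂Y/∂Z = 3 > 0 (assuming positive values)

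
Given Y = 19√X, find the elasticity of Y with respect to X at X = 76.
Elasticity = 1/2

Elasticity = (dY/dX) · (X/Y)

dY/dX = 19/(2·√X)
At X = 76: dY/dX = √19/4, Y = 38·√19

Elasticity = (√19/4) · (76 / (38·√19)) = 1/2

Interpretation: for a small percentage change in X, the percentage change in Y is approximately 0.50 times as large.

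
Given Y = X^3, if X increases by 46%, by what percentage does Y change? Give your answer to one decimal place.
211.2%

For Y = X^3:
If X → X(1 + 0.46)
Then Y → Y · (1 + 0.46)^3
     ≈ Y · 3.1121

Percentage change = ((1 + 0.46)^3 − 1) × 100% ≈ 211.2%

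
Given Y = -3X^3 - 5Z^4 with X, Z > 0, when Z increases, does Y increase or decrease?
Y decreases

Taking the partial derivative:
∂Y/∂Z = -20Z^3

∂Y/∂Z = -20Z^3 < 0 (assuming positive values)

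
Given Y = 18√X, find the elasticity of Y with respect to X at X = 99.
Elasticity = 1/2

Elasticity = (dY/dX) · (X/Y)

dY/dX = 9/√X
At X = 99: dY/dX = 3·√11/11, Y = 54·√11

Elasticity = (3·√11/11) · (99 / (54·√11)) = 1/2

Interpretation: for a small percentage change in X, the percentage change in Y is approximately 0.50 times as large.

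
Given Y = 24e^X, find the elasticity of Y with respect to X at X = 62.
Elasticity = 62

Elasticity = (dY/dX) · (X/Y)

dY/dX = 24·e^X
At X = 62: dY/dX = 24·e^62, Y = 24·e^62

Elasticity = (24·e^62) · (62 / (24·e^62)) = 62

Interpretation: for a small percentage change in X, the percentage change in Y is approximately 62.00 times as large.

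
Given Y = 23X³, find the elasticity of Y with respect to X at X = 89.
Elasticity = 3

Elasticity = (dY/dX) · (X/Y)

dY/dX = 69·X²
At X = 89: dY/dX = 546549, Y = 16214287

Elasticity = 546549 · (89 / 16214287) = 3

Interpretation: for a small percentage change in X, the percentage change in Y is approximately 3.00 times as large.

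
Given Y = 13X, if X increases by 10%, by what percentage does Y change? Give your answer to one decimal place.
10.0%

For Y = 13X:
If X → X(1 + 0.1)
Then Y → Y · (1 + 0.1)^1
     = Y · 1.1000

Percentage change = ((1 + 0.1)^1 − 1) × 100% = 10.0%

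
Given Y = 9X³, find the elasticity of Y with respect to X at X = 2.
Elasticity = 3

Elasticity = (dY/dX) · (X/Y)

dY/dX = 27·X²
At X = 2: dY/dX = 108, Y = 72

Elasticity = 108 · (2 / 72) = 3

Interpretation: for a small percentage change in X, the percentage change in Y is approximately 3.00 times as large.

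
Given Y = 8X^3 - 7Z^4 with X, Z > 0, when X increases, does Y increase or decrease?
Y increases

Taking the partial derivative:
∂Y/∂X = 24X^2

∂Y/∂X = 24X^2 > 0 (assuming positive values)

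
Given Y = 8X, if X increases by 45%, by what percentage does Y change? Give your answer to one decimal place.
45.0%

For Y = 8X:
If X → X(1 + 0.45)
Then Y → Y · (1 + 0.45)^1
     = Y · 1.4500

Percentage change = ((1 + 0.45)^1 − 1) × 100% = 45.0%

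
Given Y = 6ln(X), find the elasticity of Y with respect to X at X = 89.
Elasticity = 1/ln(89) ≈ 0.2228

Elasticity = (dY/dX) · (X/Y)

dY/dX = 6/X
At X = 89: dY/dX = 6/89, Y = 6·ln(89)

Elasticity = (6/89) · (89 / (6·ln(89))) = 1/ln(89) ≈ 0.2228

Interpretation: for a small percentage change in X, the percentage change in Y is approximately 0.22 times as large.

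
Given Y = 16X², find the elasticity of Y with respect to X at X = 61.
Elasticity = 2

Elasticity = (dY/dX) · (X/Y)

dY/dX = 32·X
At X = 61: dY/dX = 1952, Y = 59536

Elasticity = 1952 · (61 / 59536) = 2

Interpretation: for a small percentage change in X, the percentage change in Y is approximately 2.00 times as large.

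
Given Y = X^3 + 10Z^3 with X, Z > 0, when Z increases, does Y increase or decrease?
Y increases

Taking the partial derivative:
∂Y/∂Z = 30Z^2

∂Y/∂Z = 30Z^2 > 0 (assuming positive values)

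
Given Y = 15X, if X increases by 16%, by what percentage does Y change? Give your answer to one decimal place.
16.0%

For Y = 15X:
If X → X(1 + 0.16)
Then Y → Y · (1 + 0.16)^1
     = Y · 1.1600

Percentage change = ((1 + 0.16)^1 − 1) × 100% = 16.0%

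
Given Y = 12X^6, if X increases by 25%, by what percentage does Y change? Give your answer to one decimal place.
281.5%

For Y = 12X^6:
If X → X(1 + 0.25)
Then Y → Y · (1 + 0.25)^6
     ≈ Y · 3.8147

Percentage change = ((1 + 0.25)^6 − 1) × 100% ≈ 281.5%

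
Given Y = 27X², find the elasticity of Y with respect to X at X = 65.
Elasticity = 2

Elasticity = (dY/dX) · (X/Y)

dY/dX = 54·X
At X = 65: dY/dX = 3510, Y = 114075

Elasticity = 3510 · (65 / 114075) = 2

Interpretation: for a small percentage change in X, the percentage change in Y is approximately 2.00 times as large.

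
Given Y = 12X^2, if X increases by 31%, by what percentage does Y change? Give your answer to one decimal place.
71.6%

For Y = 12X^2:
If X → X(1 + 0.31)
Then Y → Y · (1 + 0.31)^2
     = Y · 1.7161

Percentage change = ((1 + 0.31)^2 − 1) × 100% ≈ 71.6%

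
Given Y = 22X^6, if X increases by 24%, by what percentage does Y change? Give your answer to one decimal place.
263.5%

For Y = 22X^6:
If X → X(1 + 0.24)
Then Y → Y · (1 + 0.24)^6
     ≈ Y · 3.6352

Percentage change = ((1 + 0.24)^6 − 1) × 100% ≈ 263.5%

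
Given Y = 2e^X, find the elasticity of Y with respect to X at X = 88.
Elasticity = 88

Elasticity = (dY/dX) · (X/Y)

dY/dX = 2·e^X
At X = 88: dY/dX = 2·e^88, Y = 2·e^88

Elasticity = (2·e^88) · (88 / (2·e^88)) = 88

Interpretation: for a small percentage change in X, the percentage change in Y is approximately 88.00 times as large.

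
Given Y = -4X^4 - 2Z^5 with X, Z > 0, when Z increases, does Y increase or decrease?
Y decreases

Taking the partial derivative:
∂Y/∂Z = -10Z^4

∂Y/∂Z = -10Z^4 < 0 (assuming positive values)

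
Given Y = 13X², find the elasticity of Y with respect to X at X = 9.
Elasticity = 2

Elasticity = (dY/dX) · (X/Y)

dY/dX = 26·X
At X = 9: dY/dX = 234, Y = 1053

Elasticity = 234 · (9 / 1053) = 2

Interpretation: for a small percentage change in X, the percentage change in Y is approximately 2.00 times as large.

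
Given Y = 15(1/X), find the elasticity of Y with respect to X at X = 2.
Elasticity = -1

Elasticity = (dY/dX) · (X/Y)

dY/dX = -15/X²
At X = 2: dY/dX = -15/4, Y = 15/2

Elasticity = (-15/4) · (2 / (15/2)) = -1

Interpretation: for a small percentage change in X, the percentage change in Y is approximately -1.00 times as large.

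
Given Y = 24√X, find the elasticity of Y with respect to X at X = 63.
Elasticity = 1/2

Elasticity = (dY/dX) · (X/Y)

dY/dX = 12/√X
At X = 63: dY/dX = 4·√7/7, Y = 72·√7

Elasticity = (4·√7/7) · (63 / (72·√7)) = 1/2

Interpretation: for a small percentage change in X, the percentage change in Y is approximately 0.50 times as large.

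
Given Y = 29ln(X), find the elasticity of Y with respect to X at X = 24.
Elasticity = 1/ln(24) ≈ 0.3147

Elasticity = (dY/dX) · (X/Y)

dY/dX = 29/X
At X = 24: dY/dX = 29/24, Y = 29·ln(24)

Elasticity = (29/24) · (24 / (29·ln(24))) = 1/ln(24) ≈ 0.3147

Interpretation: for a small percentage change in X, the percentage change in Y is approximately 0.31 times as large.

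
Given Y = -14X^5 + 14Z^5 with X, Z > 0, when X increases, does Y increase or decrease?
Y decreases

Taking the partial derivative:
∂Y/∂X = -70X^4

∂Y/∂X = -70X^4 < 0 (assuming positive values)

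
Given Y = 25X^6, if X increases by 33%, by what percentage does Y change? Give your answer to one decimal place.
453.5%

For Y = 25X^6:
If X → X(1 + 0.33)
Then Y → Y · (1 + 0.33)^6
     ≈ Y · 5.5349

Percentage change = ((1 + 0.33)^6 − 1) × 100% ≈ 453.5%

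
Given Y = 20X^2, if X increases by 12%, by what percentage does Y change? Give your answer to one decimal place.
25.4%

For Y = 20X^2:
If X → X(1 + 0.12)
Then Y → Y · (1 + 0.12)^2
     = Y · 1.2544

Percentage change = ((1 + 0.12)^2 − 1) × 100% ≈ 25.4%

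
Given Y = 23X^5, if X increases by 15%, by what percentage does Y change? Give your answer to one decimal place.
101.1%

For Y = 23X^5:
If X → X(1 + 0.15)
Then Y → Y · (1 + 0.15)^5
     ≈ Y · 2.0114

Percentage change = ((1 + 0.15)^5 − 1) × 100% ≈ 101.1%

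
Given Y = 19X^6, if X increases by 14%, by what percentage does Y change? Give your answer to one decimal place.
119.5%

For Y = 19X^6:
If X → X(1 + 0.14)
Then Y → Y · (1 + 0.14)^6
     ≈ Y · 2.1950

Percentage change = ((1 + 0.14)^6 − 1) × 100% ≈ 119.5%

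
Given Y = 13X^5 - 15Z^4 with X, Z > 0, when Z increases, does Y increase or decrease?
Y decreases

Taking the partial derivative:
∂Y/∂Z = -60Z^3

∂Y/∂Z = -60Z^3 < 0 (assuming positive values)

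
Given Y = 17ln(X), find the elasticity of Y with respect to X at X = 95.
Elasticity = 1/ln(95) ≈ 0.2196

Elasticity = (dY/dX) · (X/Y)

dY/dX = 17/X
At X = 95: dY/dX = 17/95, Y = 17·ln(95)

Elasticity = (17/95) · (95 / (17·ln(95))) = 1/ln(95) ≈ 0.2196

Interpretation: for a small percentage change in X, the percentage change in Y is approximately 0.22 times as large.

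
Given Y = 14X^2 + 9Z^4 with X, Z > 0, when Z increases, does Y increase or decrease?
Y increases

Taking the partial derivative:
∂Y/∂Z = 36Z^3

∂Y/∂Z = 36Z^3 > 0 (assuming positive values)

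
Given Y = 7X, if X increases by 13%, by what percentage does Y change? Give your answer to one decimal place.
13.0%

For Y = 7X:
If X → X(1 + 0.13)
Then Y → Y · (1 + 0.13)^1
     = Y · 1.1300

Percentage change = ((1 + 0.13)^1 − 1) × 100% = 13.0%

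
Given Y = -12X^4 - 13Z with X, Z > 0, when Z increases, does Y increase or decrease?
Y decreases

Taking the partial derivative:
∂Y/∂Z = -13

∂Y/∂Z = -13 < 0 (assuming positive values)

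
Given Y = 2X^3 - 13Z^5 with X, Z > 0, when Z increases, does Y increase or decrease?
Y decreases

Taking the partial derivative:
∂Y/∂Z = -65Z^4

∂Y/∂Z = -65Z^4 < 0 (assuming positive values)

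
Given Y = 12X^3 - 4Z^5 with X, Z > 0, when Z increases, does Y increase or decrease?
Y decreases

Taking the partial derivative:
∂Y/∂Z = -20Z^4

∂Y/∂Z = -20Z^4 < 0 (assuming positive values)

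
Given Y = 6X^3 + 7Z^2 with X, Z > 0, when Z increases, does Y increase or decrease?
Y increases

Taking the partial derivative:
∂Y/∂Z = 14Z

∂Y/∂Z = 14Z > 0 (assuming positive values)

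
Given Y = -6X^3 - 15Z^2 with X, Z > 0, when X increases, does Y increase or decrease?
Y decreases

Taking the partial derivative:
∂Y/∂X = -18X^2

∂Y/∂X = -18X^2 < 0 (assuming positive values)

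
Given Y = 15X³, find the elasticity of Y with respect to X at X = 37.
Elasticity = 3

Elasticity = (dY/dX) · (X/Y)

dY/dX = 45·X²
At X = 37: dY/dX = 61605, Y = 759795

Elasticity = 61605 · (37 / 759795) = 3

Interpretation: for a small percentage change in X, the percentage change in Y is approximately 3.00 times as large.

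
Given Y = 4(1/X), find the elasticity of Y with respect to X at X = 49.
Elasticity = -1

Elasticity = (dY/dX) · (X/Y)

dY/dX = -4/X²
At X = 49: dY/dX = -4/2401, Y = 4/49

Elasticity = (-4/2401) · (49 / (4/49)) = -1

Interpretation: for a small percentage change in X, the percentage change in Y is approximately -1.00 times as large.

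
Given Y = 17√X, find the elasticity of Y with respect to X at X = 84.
Elasticity = 1/2

Elasticity = (dY/dX) · (X/Y)

dY/dX = 17/(2·√X)
At X = 84: dY/dX = 17·√21/84, Y = 34·√21

Elasticity = (17·√21/84) · (84 / (34·√21)) = 1/2

Interpretation: for a small percentage change in X, the percentage change in Y is approximately 0.50 times as large.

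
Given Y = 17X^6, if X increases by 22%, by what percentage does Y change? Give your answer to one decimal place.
229.7%

For Y = 17X^6:
If X → X(1 + 0.22)
Then Y → Y · (1 + 0.22)^6
     ≈ Y · 3.2973

Percentage change = ((1 + 0.22)^6 − 1) × 100% ≈ 229.7%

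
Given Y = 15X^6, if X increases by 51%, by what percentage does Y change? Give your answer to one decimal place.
1085.4%

For Y = 15X^6:
If X → X(1 + 0.51)
Then Y → Y · (1 + 0.51)^6
     ≈ Y · 11.8539

Percentage change = ((1 + 0.51)^6 − 1) × 100% ≈ 1085.4%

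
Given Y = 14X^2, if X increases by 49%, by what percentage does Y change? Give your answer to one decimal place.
122.0%

For Y = 14X^2:
If X → X(1 + 0.49)
Then Y → Y · (1 + 0.49)^2
     = Y · 2.2201

Percentage change = ((1 + 0.49)^2 − 1) × 100% ≈ 122.0%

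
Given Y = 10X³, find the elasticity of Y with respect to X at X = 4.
Elasticity = 3

Elasticity = (dY/dX) · (X/Y)

dY/dX = 30·X²
At X = 4: dY/dX = 480, Y = 640

Elasticity = 480 · (4 / 640) = 3

Interpretation: for a small percentage change in X, the percentage change in Y is approximately 3.00 times as large.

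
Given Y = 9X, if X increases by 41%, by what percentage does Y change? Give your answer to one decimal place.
41.0%

For Y = 9X:
If X → X(1 + 0.41)
Then Y → Y · (1 + 0.41)^1
     = Y · 1.4100

Percentage change = ((1 + 0.41)^1 − 1) × 100% = 41.0%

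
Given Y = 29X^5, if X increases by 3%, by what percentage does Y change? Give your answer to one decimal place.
15.9%

For Y = 29X^5:
If X → X(1 + 0.03)
Then Y → Y · (1 + 0.03)^5
     ≈ Y · 1.1593

Percentage change = ((1 + 0.03)^5 − 1) × 100% ≈ 15.9%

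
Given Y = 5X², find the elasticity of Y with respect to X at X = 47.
Elasticity = 2

Elasticity = (dY/dX) · (X/Y)

dY/dX = 10·X
At X = 47: dY/dX = 470, Y = 11045

Elasticity = 470 · (47 / 11045) = 2

Interpretation: for a small percentage change in X, the percentage change in Y is approximately 2.00 times as large.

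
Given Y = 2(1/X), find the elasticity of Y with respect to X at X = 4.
Elasticity = -1

Elasticity = (dY/dX) · (X/Y)

dY/dX = -2/X²
At X = 4: dY/dX = -1/8, Y = 1/2

Elasticity = (-1/8) · (4 / (1/2)) = -1

Interpretation: for a small percentage change in X, the percentage change in Y is approximately -1.00 times as large.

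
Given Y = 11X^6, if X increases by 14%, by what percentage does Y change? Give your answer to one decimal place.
119.5%

For Y = 11X^6:
If X → X(1 + 0.14)
Then Y → Y · (1 + 0.14)^6
     ≈ Y · 2.1950

Percentage change = ((1 + 0.14)^6 − 1) × 100% ≈ 119.5%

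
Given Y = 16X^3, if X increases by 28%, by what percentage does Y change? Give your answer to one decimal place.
109.7%

For Y = 16X^3:
If X → X(1 + 0.28)
Then Y → Y · (1 + 0.28)^3
     ≈ Y · 2.0972

Percentage change = ((1 + 0.28)^3 − 1) × 100% ≈ 109.7%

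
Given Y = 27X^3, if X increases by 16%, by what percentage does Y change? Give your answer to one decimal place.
56.1%

For Y = 27X^3:
If X → X(1 + 0.16)
Then Y → Y · (1 + 0.16)^3
     ≈ Y · 1.5609

Percentage change = ((1 + 0.16)^3 − 1) × 100% ≈ 56.1%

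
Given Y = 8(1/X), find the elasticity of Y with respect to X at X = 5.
Elasticity = -1

Elasticity = (dY/dX) · (X/Y)

dY/dX = -8/X²
At X = 5: dY/dX = -8/25, Y = 8/5

Elasticity = (-8/25) · (5 / (8/5)) = -1

Interpretation: for a small percentage change in X, the percentage change in Y is approximately -1.00 times as large.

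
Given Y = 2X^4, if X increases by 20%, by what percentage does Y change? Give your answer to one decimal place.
107.4%

For Y = 2X^4:
If X → X(1 + 0.2)
Then Y → Y · (1 + 0.2)^4
     = Y · 2.0736

Percentage change = ((1 + 0.2)^4 − 1) × 100% ≈ 107.4%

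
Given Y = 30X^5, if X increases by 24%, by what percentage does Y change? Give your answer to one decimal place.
193.2%

For Y = 30X^5:
If X → X(1 + 0.24)
Then Y → Y · (1 + 0.24)^5
     ≈ Y · 2.9316

Percentage change = ((1 + 0.24)^5 − 1) × 100% ≈ 193.2%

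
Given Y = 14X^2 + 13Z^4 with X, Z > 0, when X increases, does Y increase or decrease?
Y increases

Taking the partial derivative:
∂Y/∂X = 28X

∂Y/∂X = 28X > 0 (assuming positive values)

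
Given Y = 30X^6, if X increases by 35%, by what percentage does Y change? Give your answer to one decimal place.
505.3%

For Y = 30X^6:
If X → X(1 + 0.35)
Then Y → Y · (1 + 0.35)^6
     ≈ Y · 6.0534

Percentage change = ((1 + 0.35)^6 − 1) × 100% ≈ 505.3%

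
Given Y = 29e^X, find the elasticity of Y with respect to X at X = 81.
Elasticity = 81

Elasticity = (dY/dX) · (X/Y)

dY/dX = 29·e^X
At X = 81: dY/dX = 29·e^81, Y = 29·e^81

Elasticity = (29·e^81) · (81 / (29·e^81)) = 81

Interpretation: for a small percentage change in X, the percentage change in Y is approximately 81.00 times as large.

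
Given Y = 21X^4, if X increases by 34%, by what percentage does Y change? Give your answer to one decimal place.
222.4%

For Y = 21X^4:
If X → X(1 + 0.34)
Then Y → Y · (1 + 0.34)^4
     ≈ Y · 3.2242

Percentage change = ((1 + 0.34)^4 − 1) × 100% ≈ 222.4%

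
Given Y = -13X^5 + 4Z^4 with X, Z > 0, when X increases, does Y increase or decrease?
Y decreases

Taking the partial derivative:
∂Y/∂X = -65X^4

∂Y/∂X = -65X^4 < 0 (assuming positive values)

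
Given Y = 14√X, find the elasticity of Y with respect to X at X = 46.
Elasticity = 1/2

Elasticity = (dY/dX) · (X/Y)

dY/dX = 7/√X
At X = 46: dY/dX = 7·√46/46, Y = 14·√46

Elasticity = (7·√46/46) · (46 / (14·√46)) = 1/2

Interpretation: for a small percentage change in X, the percentage change in Y is approximately 0.50 times as large.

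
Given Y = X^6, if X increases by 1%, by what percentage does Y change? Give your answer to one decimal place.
6.2%

For Y = X^6:
If X → X(1 + 0.01)
Then Y → Y · (1 + 0.01)^6
     ≈ Y · 1.0615

Percentage change = ((1 + 0.01)^6 − 1) × 100% ≈ 6.2%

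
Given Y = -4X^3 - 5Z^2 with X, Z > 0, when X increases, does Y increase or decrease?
Y decreases

Taking the partial derivative:
∂Y/∂X = -12X^2

∂Y/∂X = -12X^2 < 0 (assuming positive values)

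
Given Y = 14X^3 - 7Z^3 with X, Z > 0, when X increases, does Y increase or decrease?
Y increases

Taking the partial derivative:
∂Y/∂X = 42X^2

∂Y/∂X = 42X^2 > 0 (assuming positive values)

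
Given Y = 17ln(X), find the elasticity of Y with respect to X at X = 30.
Elasticity = 1/ln(30) ≈ 0.2940

Elasticity = (dY/dX) · (X/Y)

dY/dX = 17/X
At X = 30: dY/dX = 17/30, Y = 17·ln(30)

Elasticity = (17/30) · (30 / (17·ln(30))) = 1/ln(30) ≈ 0.2940

Interpretation: for a small percentage change in X, the percentage change in Y is approximately 0.29 times as large.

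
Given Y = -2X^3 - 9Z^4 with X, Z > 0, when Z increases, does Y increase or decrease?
Y decreases

Taking the partial derivative:
∂Y/∂Z = -36Z^3

∂Y/∂Z = -36Z^3 < 0 (assuming positive values)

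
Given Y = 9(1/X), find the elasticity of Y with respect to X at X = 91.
Elasticity = -1

Elasticity = (dY/dX) · (X/Y)

dY/dX = -9/X²
At X = 91: dY/dX = -9/8281, Y = 9/91

Elasticity = (-9/8281) · (91 / (9/91)) = -1

Interpretation: for a small percentage change in X, the percentage change in Y is approximately -1.00 times as large.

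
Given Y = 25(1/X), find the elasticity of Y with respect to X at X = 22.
Elasticity = -1

Elasticity = (dY/dX) · (X/Y)

dY/dX = -25/X²
At X = 22: dY/dX = -25/484, Y = 25/22

Elasticity = (-25/484) · (22 / (25/22)) = -1

Interpretation: for a small percentage change in X, the percentage change in Y is approximately -1.00 times as large.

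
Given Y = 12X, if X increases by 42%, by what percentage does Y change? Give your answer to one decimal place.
42.0%

For Y = 12X:
If X → X(1 + 0.42)
Then Y → Y · (1 + 0.42)^1
     = Y · 1.4200

Percentage change = ((1 + 0.42)^1 − 1) × 100% = 42.0%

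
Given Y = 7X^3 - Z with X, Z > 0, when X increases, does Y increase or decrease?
Y increases

Taking the partial derivative:
∂Y/∂X = 21X^2

∂Y/∂X = 21X^2 > 0 (assuming positive values)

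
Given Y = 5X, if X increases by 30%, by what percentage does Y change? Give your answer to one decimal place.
30.0%

For Y = 5X:
If X → X(1 + 0.3)
Then Y → Y · (1 + 0.3)^1
     = Y · 1.3000

Percentage change = ((1 + 0.3)^1 − 1) × 100% = 30.0%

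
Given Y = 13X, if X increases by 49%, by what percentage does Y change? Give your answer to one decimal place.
49.0%

For Y = 13X:
If X → X(1 + 0.49)
Then Y → Y · (1 + 0.49)^1
     = Y · 1.4900

Percentage change = ((1 + 0.49)^1 − 1) × 100% = 49.0%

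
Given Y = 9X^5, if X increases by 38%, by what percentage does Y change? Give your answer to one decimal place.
400.5%

For Y = 9X^5:
If X → X(1 + 0.38)
Then Y → Y · (1 + 0.38)^5
     ≈ Y · 5.0049

Percentage change = ((1 + 0.38)^5 − 1) × 100% ≈ 400.5%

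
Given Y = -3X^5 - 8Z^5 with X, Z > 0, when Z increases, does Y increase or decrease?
Y decreases

Taking the partial derivative:
∂Y/∂Z = -40Z^4

∂Y/∂Z = -40Z^4 < 0 (assuming positive values)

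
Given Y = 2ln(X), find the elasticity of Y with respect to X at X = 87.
Elasticity = 1/ln(87) ≈ 0.2239

Elasticity = (dY/dX) · (X/Y)

dY/dX = 2/X
At X = 87: dY/dX = 2/87, Y = 2·ln(87)

Elasticity = (2/87) · (87 / (2·ln(87))) = 1/ln(87) ≈ 0.2239

Interpretation: for a small percentage change in X, the percentage change in Y is approximately 0.22 times as large.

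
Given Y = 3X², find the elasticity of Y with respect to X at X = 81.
Elasticity = 2

Elasticity = (dY/dX) · (X/Y)

dY/dX = 6·X
At X = 81: dY/dX = 486, Y = 19683

Elasticity = 486 · (81 / 19683) = 2

Interpretation: for a small percentage change in X, the percentage change in Y is approximately 2.00 times as large.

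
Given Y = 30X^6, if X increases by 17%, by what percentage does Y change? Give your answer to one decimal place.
156.5%

For Y = 30X^6:
If X → X(1 + 0.17)
Then Y → Y · (1 + 0.17)^6
     ≈ Y · 2.5652

Percentage change = ((1 + 0.17)^6 − 1) × 100% ≈ 156.5%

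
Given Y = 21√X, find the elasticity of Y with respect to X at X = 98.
Elasticity = 1/2

Elasticity = (dY/dX) · (X/Y)

dY/dX = 21/(2·√X)
At X = 98: dY/dX = 3·√2/4, Y = 147·√2

Elasticity = (3·√2/4) · (98 / (147·√2)) = 1/2

Interpretation: for a small percentage change in X, the percentage change in Y is approximately 0.50 times as large.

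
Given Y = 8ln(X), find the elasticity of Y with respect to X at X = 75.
Elasticity = 1/ln(75) ≈ 0.2316

Elasticity = (dY/dX) · (X/Y)

dY/dX = 8/X
At X = 75: dY/dX = 8/75, Y = 8·ln(75)

Elasticity = (8/75) · (75 / (8·ln(75))) = 1/ln(75) ≈ 0.2316

Interpretation: for a small percentage change in X, the percentage change in Y is approximately 0.23 times as large.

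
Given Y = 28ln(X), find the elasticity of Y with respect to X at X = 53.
Elasticity = 1/ln(53) ≈ 0.2519

Elasticity = (dY/dX) · (X/Y)

dY/dX = 28/X
At X = 53: dY/dX = 28/53, Y = 28·ln(53)

Elasticity = (28/53) · (53 / (28·ln(53))) = 1/ln(53) ≈ 0.2519

Interpretation: for a small percentage change in X, the percentage change in Y is approximately 0.25 times as large.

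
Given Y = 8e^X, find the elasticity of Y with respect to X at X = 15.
Elasticity = 15

Elasticity = (dY/dX) · (X/Y)

dY/dX = 8·e^X
At X = 15: dY/dX = 8·e^15, Y = 8·e^15

Elasticity = (8·e^15) · (15 / (8·e^15)) = 15

Interpretation: for a small percentage change in X, the percentage change in Y is approximately 15.00 times as large.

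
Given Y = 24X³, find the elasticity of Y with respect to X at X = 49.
Elasticity = 3

Elasticity = (dY/dX) · (X/Y)

dY/dX = 72·X²
At X = 49: dY/dX = 172872, Y = 2823576

Elasticity = 172872 · (49 / 2823576) = 3

Interpretation: for a small percentage change in X, the percentage change in Y is approximately 3.00 times as large.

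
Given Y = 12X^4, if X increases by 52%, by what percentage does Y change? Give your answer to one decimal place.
433.8%

For Y = 12X^4:
If X → X(1 + 0.52)
Then Y → Y · (1 + 0.52)^4
     ≈ Y · 5.3379

Percentage change = ((1 + 0.52)^4 − 1) × 100% ≈ 433.8%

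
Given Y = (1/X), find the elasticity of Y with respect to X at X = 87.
Elasticity = -1

Elasticity = (dY/dX) · (X/Y)

dY/dX = -1/X²
At X = 87: dY/dX = -1/7569, Y = 1/87

Elasticity = (-1/7569) · (87 / (1/87)) = -1

Interpretation: for a small percentage change in X, the percentage change in Y is approximately -1.00 times as large.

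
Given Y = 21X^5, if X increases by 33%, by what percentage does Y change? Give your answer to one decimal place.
316.2%

For Y = 21X^5:
If X → X(1 + 0.33)
Then Y → Y · (1 + 0.33)^5
     ≈ Y · 4.1616

Percentage change = ((1 + 0.33)^5 − 1) × 100% ≈ 316.2%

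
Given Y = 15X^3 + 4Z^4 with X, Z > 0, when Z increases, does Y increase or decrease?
Y increases

Taking the partial derivative:
∂Y/∂Z = 16Z^3

∂Y/∂Z = 16Z^3 > 0 (assuming positive values)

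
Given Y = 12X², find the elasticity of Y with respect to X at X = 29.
Elasticity = 2

Elasticity = (dY/dX) · (X/Y)

dY/dX = 24·X
At X = 29: dY/dX = 696, Y = 10092

Elasticity = 696 · (29 / 10092) = 2

Interpretation: for a small percentage change in X, the percentage change in Y is approximately 2.00 times as large.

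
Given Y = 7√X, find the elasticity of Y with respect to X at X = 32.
Elasticity = 1/2

Elasticity = (dY/dX) · (X/Y)

dY/dX = 7/(2·√X)
At X = 32: dY/dX = 7·√2/16, Y = 28·√2

Elasticity = (7·√2/16) · (32 / (28·√2)) = 1/2

Interpretation: for a small percentage change in X, the percentage change in Y is approximately 0.50 times as large.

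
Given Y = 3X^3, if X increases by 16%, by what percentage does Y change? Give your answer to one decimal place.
56.1%

For Y = 3X^3:
If X → X(1 + 0.16)
Then Y → Y · (1 + 0.16)^3
     ≈ Y · 1.5609

Percentage change = ((1 + 0.16)^3 − 1) × 100% ≈ 56.1%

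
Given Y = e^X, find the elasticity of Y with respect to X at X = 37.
Elasticity = 37

Elasticity = (dY/dX) · (X/Y)

dY/dX = e^X
At X = 37: dY/dX = e^37, Y = e^37

Elasticity = (e^37) · (37 / (e^37)) = 37

Interpretation: for a small percentage change in X, the percentage change in Y is approximately 37.00 times as large.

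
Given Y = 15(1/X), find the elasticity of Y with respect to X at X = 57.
Elasticity = -1

Elasticity = (dY/dX) · (X/Y)

dY/dX = -15/X²
At X = 57: dY/dX = -5/1083, Y = 5/19

Elasticity = (-5/1083) · (57 / (5/19)) = -1

Interpretation: for a small percentage change in X, the percentage change in Y is approximately -1.00 times as large.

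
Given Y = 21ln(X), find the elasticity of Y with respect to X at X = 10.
Elasticity = 1/ln(10) ≈ 0.4343

Elasticity = (dY/dX) · (X/Y)

dY/dX = 21/X
At X = 10: dY/dX = 21/10, Y = 21·ln(10)

Elasticity = (21/10) · (10 / (21·ln(10))) = 1/ln(10) ≈ 0.4343

Interpretation: for a small percentage change in X, the percentage change in Y is approximately 0.43 times as large.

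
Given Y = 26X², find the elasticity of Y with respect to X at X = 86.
Elasticity = 2

Elasticity = (dY/dX) · (X/Y)

dY/dX = 52·X
At X = 86: dY/dX = 4472, Y = 192296

Elasticity = 4472 · (86 / 192296) = 2

Interpretation: for a small percentage change in X, the percentage change in Y is approximately 2.00 times as large.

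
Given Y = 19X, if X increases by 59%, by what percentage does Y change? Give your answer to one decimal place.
59.0%

For Y = 19X:
If X → X(1 + 0.59)
Then Y → Y · (1 + 0.59)^1
     = Y · 1.5900

Percentage change = ((1 + 0.59)^1 − 1) × 100% = 59.0%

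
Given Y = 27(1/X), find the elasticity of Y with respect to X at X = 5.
Elasticity = -1

Elasticity = (dY/dX) · (X/Y)

dY/dX = -27/X²
At X = 5: dY/dX = -27/25, Y = 27/5

Elasticity = (-27/25) · (5 / (27/5)) = -1

Interpretation: for a small percentage change in X, the percentage change in Y is approximately -1.00 times as large.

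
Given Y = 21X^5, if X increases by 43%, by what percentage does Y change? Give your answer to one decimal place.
498.0%

For Y = 21X^5:
If X → X(1 + 0.43)
Then Y → Y · (1 + 0.43)^5
     ≈ Y · 5.9797

Percentage change = ((1 + 0.43)^5 − 1) × 100% ≈ 498.0%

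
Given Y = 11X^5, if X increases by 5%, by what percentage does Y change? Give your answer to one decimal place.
27.6%

For Y = 11X^5:
If X → X(1 + 0.05)
Then Y → Y · (1 + 0.05)^5
     ≈ Y · 1.2763

Percentage change = ((1 + 0.05)^5 − 1) × 100% ≈ 27.6%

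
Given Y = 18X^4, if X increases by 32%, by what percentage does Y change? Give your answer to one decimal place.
203.6%

For Y = 18X^4:
If X → X(1 + 0.32)
Then Y → Y · (1 + 0.32)^4
     ≈ Y · 3.0360

Percentage change = ((1 + 0.32)^4 − 1) × 100% ≈ 203.6%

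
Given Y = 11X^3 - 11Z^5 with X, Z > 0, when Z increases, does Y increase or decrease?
Y decreases

Taking the partial derivative:
∂Y/∂Z = -55Z^4

∂Y/∂Z = -55Z^4 < 0 (assuming positive values)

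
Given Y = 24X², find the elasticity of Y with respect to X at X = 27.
Elasticity = 2

Elasticity = (dY/dX) · (X/Y)

dY/dX = 48·X
At X = 27: dY/dX = 1296, Y = 17496

Elasticity = 1296 · (27 / 17496) = 2

Interpretation: for a small percentage change in X, the percentage change in Y is approximately 2.00 times as large.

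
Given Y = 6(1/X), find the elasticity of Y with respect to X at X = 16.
Elasticity = -1

Elasticity = (dY/dX) · (X/Y)

dY/dX = -6/X²
At X = 16: dY/dX = -3/128, Y = 3/8

Elasticity = (-3/128) · (16 / (3/8)) = -1

Interpretation: for a small percentage change in X, the percentage change in Y is approximately -1.00 times as large.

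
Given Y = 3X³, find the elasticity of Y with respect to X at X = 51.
Elasticity = 3

Elasticity = (dY/dX) · (X/Y)

dY/dX = 9·X²
At X = 51: dY/dX = 23409, Y = 397953

Elasticity = 23409 · (51 / 397953) = 3

Interpretation: for a small percentage change in X, the percentage change in Y is approximately 3.00 times as large.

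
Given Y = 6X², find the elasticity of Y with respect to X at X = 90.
Elasticity = 2

Elasticity = (dY/dX) · (X/Y)

dY/dX = 12·X
At X = 90: dY/dX = 1080, Y = 48600

Elasticity = 1080 · (90 / 48600) = 2

Interpretation: for a small percentage change in X, the percentage change in Y is approximately 2.00 times as large.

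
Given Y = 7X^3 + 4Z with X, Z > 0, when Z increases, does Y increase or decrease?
Y increases

Taking the partial derivative:
∂Y/∂Z = 4

∂Y/∂Z = 4 > 0 (assuming positive values)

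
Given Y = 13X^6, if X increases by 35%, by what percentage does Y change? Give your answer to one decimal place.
505.3%

For Y = 13X^6:
If X → X(1 + 0.35)
Then Y → Y · (1 + 0.35)^6
     ≈ Y · 6.0534

Percentage change = ((1 + 0.35)^6 − 1) × 100% ≈ 505.3%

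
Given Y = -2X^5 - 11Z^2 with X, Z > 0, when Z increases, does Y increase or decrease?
Y decreases

Taking the partial derivative:
∂Y/∂Z = -22Z

∂Y/∂Z = -22Z < 0 (assuming positive values)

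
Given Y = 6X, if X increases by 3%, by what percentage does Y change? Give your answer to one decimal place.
3.0%

For Y = 6X:
If X → X(1 + 0.03)
Then Y → Y · (1 + 0.03)^1
     = Y · 1.0300

Percentage change = ((1 + 0.03)^1 − 1) × 100% = 3.0%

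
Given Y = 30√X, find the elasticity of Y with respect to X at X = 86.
Elasticity = 1/2

Elasticity = (dY/dX) · (X/Y)

dY/dX = 15/√X
At X = 86: dY/dX = 15·√86/86, Y = 30·√86

Elasticity = (15·√86/86) · (86 / (30·√86)) = 1/2

Interpretation: for a small percentage change in X, the percentage change in Y is approximately 0.50 times as large.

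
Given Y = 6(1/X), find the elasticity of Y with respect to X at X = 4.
Elasticity = -1

Elasticity = (dY/dX) · (X/Y)

dY/dX = -6/X²
At X = 4: dY/dX = -3/8, Y = 3/2

Elasticity = (-3/8) · (4 / (3/2)) = -1

Interpretation: for a small percentage change in X, the percentage change in Y is approximately -1.00 times as large.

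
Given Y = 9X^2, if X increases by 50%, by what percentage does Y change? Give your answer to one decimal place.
125.0%

For Y = 9X^2:
If X → X(1 + 0.5)
Then Y → Y · (1 + 0.5)^2
     = Y · 2.2500

Percentage change = ((1 + 0.5)^2 − 1) × 100% = 125.0%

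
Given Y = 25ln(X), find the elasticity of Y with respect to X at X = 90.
Elasticity = 1/ln(90) ≈ 0.2222

Elasticity = (dY/dX) · (X/Y)

dY/dX = 25/X
At X = 90: dY/dX = 5/18, Y = 25·ln(90)

Elasticity = (5/18) · (90 / (25·ln(90))) = 1/ln(90) ≈ 0.2222

Interpretation: for a small percentage change in X, the percentage change in Y is approximately 0.22 times as large.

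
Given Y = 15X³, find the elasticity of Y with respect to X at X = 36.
Elasticity = 3

Elasticity = (dY/dX) · (X/Y)

dY/dX = 45·X²
At X = 36: dY/dX = 58320, Y = 699840

Elasticity = 58320 · (36 / 699840) = 3

Interpretation: for a small percentage change in X, the percentage change in Y is approximately 3.00 times as large.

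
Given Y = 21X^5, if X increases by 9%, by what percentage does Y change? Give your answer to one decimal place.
53.9%

For Y = 21X^5:
If X → X(1 + 0.09)
Then Y → Y · (1 + 0.09)^5
     ≈ Y · 1.5386

Percentage change = ((1 + 0.09)^5 − 1) × 100% ≈ 53.9%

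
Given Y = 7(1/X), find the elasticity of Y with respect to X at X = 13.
Elasticity = -1

Elasticity = (dY/dX) · (X/Y)

dY/dX = -7/X²
At X = 13: dY/dX = -7/169, Y = 7/13

Elasticity = (-7/169) · (13 / (7/13)) = -1

Interpretation: for a small percentage change in X, the percentage change in Y is approximately -1.00 times as large.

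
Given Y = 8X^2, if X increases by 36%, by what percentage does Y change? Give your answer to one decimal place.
85.0%

For Y = 8X^2:
If X → X(1 + 0.36)
Then Y → Y · (1 + 0.36)^2
     = Y · 1.8496

Percentage change = ((1 + 0.36)^2 − 1) × 100% ≈ 85.0%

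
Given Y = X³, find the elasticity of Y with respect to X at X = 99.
Elasticity = 3

Elasticity = (dY/dX) · (X/Y)

dY/dX = 3·X²
At X = 99: dY/dX = 29403, Y = 970299

Elasticity = 29403 · (99 / 970299) = 3

Interpretation: for a small percentage change in X, the percentage change in Y is approximately 3.00 times as large.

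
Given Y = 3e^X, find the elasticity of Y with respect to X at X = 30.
Elasticity = 30

Elasticity = (dY/dX) · (X/Y)

dY/dX = 3·e^X
At X = 30: dY/dX = 3·e^30, Y = 3·e^30

Elasticity = (3·e^30) · (30 / (3·e^30)) = 30

Interpretation: for a small percentage change in X, the percentage change in Y is approximately 30.00 times as large.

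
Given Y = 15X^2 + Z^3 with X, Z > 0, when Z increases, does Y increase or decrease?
Y increases

Taking the partial derivative:
∂Y/∂Z = 3Z^2

∂Y/∂Z = 3Z^2 > 0 (assuming positive values)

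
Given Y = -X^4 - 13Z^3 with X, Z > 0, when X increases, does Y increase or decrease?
Y decreases

Taking the partial derivative:
∂Y/∂X = -4X^3

∂Y/∂X = -4X^3 < 0 (assuming positive values)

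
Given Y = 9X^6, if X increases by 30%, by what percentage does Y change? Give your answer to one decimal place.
382.7%

For Y = 9X^6:
If X → X(1 + 0.3)
Then Y → Y · (1 + 0.3)^6
     ≈ Y · 4.8268

Percentage change = ((1 + 0.3)^6 − 1) × 100% ≈ 382.7%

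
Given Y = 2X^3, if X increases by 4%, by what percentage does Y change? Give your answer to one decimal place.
12.5%

For Y = 2X^3:
If X → X(1 + 0.04)
Then Y → Y · (1 + 0.04)^3
     ≈ Y · 1.1249

Percentage change = ((1 + 0.04)^3 − 1) × 100% ≈ 12.5%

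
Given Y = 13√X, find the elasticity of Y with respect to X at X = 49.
Elasticity = 1/2

Elasticity = (dY/dX) · (X/Y)

dY/dX = 13/(2·√X)
At X = 49: dY/dX = 13/14, Y = 91

Elasticity = (13/14) · (49 / 91) = 1/2

Interpretation: for a small percentage change in X, the percentage change in Y is approximately 0.50 times as large.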